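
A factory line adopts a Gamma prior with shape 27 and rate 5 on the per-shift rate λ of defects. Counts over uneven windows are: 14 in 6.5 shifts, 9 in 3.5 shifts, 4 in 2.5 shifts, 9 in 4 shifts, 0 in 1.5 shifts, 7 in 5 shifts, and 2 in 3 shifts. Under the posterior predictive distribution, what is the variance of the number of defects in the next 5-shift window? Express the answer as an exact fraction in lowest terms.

12960/961

Total count: 14 + 9 + 4 + 9 + 0 + 7 + 2 = 45.
Total exposure: 6.5 + 3.5 + 2.5 + 4 + 1.5 + 5 + 3 = 26 shifts.
Conjugate update: add total count to the shape and total exposure to the rate, giving Gamma(72, 31).
The posterior predictive for a window of length T is Negative Binomial with variance T·α'·(β'+T)/β'² = 5·72·36/961 = 12960/961.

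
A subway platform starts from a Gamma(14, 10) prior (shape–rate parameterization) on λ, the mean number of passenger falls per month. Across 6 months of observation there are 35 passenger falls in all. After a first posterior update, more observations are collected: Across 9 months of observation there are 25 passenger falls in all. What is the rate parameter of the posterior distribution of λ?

Total count 35 over total exposure 6 months.
After the first batch: Gamma(14 + 35, 10 + 6) = Gamma(49, 16).
Total count 25 over total exposure 9 months.
After the second batch: Gamma(49 + 25, 16 + 9) = Gamma(74, 25).

25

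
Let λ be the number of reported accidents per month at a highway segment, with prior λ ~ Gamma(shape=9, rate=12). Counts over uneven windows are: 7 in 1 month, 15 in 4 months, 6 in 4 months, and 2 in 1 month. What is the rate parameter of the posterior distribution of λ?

Total count: 7 + 15 + 6 + 2 = 30.
Total exposure: 1 + 4 + 4 + 1 = 10 months.
By Gamma–Poisson conjugacy, the posterior is Gamma(α + Σx, β + Σt) = Gamma(9 + 30, 12 + 10) = Gamma(39, 22).

22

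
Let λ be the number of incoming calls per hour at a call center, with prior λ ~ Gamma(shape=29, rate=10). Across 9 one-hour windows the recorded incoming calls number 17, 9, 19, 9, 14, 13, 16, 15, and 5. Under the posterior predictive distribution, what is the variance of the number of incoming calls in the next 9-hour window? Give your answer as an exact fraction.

36792/361

Total count: 17 + 9 + 19 + 9 + 14 + 13 + 16 + 15 + 5 = 117.
Total exposure: 9 hours.
Conjugate update: add total count to the shape and total exposure to the rate, giving Gamma(146, 19).
The posterior predictive for a window of length T is Negative Binomial with variance T·α'·(β'+T)/β'² = 9·146·28/361 = 36792/361.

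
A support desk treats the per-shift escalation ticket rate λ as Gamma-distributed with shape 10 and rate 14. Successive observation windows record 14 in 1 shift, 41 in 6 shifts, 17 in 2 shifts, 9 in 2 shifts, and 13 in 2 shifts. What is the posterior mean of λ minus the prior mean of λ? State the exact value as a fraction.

593/189

Total count: 14 + 41 + 17 + 9 + 13 = 94.
Total exposure: 1 + 6 + 2 + 2 + 2 = 13 shifts.
Gamma(α, β) with Poisson data over total exposure Σt gives posterior Gamma(α+Σx, β+Σt) = Gamma(104, 27).
Posterior mean = 104/27 = 104/27; prior mean = 10/14 = 5/7. Difference = 104/27 − 5/7 = 593/189.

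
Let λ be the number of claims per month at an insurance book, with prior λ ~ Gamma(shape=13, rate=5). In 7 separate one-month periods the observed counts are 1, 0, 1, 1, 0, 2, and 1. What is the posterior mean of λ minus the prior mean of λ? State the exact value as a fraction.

Total count: 1 + 0 + 1 + 1 + 0 + 2 + 1 = 6.
Total exposure: 7 months.
Conjugate update: add total count to the shape and total exposure to the rate, giving Gamma(19, 12).
Posterior mean = 19/12 = 19/12; prior mean = 13/5 = 13/5. Difference = 19/12 − 13/5 = -61/60.

-61/60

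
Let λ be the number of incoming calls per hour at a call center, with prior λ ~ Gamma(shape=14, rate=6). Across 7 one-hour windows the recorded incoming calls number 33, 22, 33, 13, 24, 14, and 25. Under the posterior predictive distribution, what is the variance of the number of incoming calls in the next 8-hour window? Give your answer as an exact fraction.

29904/169

Total count: 33 + 22 + 33 + 13 + 24 + 14 + 25 = 164.
Total exposure: 7 hours.
The Gamma prior is conjugate for the Poisson rate, so λ | data ~ Gamma(14+164, 6+7) = Gamma(178, 13).
The posterior predictive for a window of length T is Negative Binomial with variance T·α'·(β'+T)/β'² = 8·178·21/169 = 29904/169.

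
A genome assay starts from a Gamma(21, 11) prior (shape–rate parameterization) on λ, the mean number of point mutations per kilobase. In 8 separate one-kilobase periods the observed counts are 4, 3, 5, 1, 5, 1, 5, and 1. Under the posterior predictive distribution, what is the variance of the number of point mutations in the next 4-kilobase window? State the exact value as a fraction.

Total count: 4 + 3 + 5 + 1 + 5 + 1 + 5 + 1 = 25.
Total exposure: 8 kilobases.
Posterior: α' = 21 + 25 = 46, β' = 11 + 8 = 19.
The posterior predictive for a window of length T is Negative Binomial with variance T·α'·(β'+T)/β'² = 4·46·23/361 = 4232/361.

4232/361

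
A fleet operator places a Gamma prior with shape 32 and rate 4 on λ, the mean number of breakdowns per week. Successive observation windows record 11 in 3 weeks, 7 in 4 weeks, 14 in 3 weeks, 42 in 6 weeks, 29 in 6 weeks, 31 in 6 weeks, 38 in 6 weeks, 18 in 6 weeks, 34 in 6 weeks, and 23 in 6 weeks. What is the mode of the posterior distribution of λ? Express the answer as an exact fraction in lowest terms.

Total count: 11 + 7 + 14 + 42 + 29 + 31 + 38 + 18 + 34 + 23 = 247.
Total exposure: 3 + 4 + 3 + 6 + 6 + 6 + 6 + 6 + 6 + 6 = 52 weeks.
Gamma(α, β) with Poisson data over total exposure Σt gives posterior Gamma(α+Σx, β+Σt) = Gamma(279, 56).
Posterior mode = (α'−1)/β' = 278/56 = 139/28.

139/28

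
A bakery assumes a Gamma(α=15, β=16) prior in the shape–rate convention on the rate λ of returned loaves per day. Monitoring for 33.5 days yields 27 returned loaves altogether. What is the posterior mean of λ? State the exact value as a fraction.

28/33

Total count 27 over total exposure 33.5 days.
The Gamma prior is conjugate for the Poisson rate, so λ | data ~ Gamma(15+27, 16+33.5) = Gamma(42, 99/2).
Posterior mean = α'/β' = 42/(99/2) = 28/33.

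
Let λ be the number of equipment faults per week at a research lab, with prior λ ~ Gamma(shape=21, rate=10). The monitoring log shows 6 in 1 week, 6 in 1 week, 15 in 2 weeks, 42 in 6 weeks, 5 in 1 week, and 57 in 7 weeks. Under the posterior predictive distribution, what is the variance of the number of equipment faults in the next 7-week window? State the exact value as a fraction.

95/2

Total count: 6 + 6 + 15 + 42 + 5 + 57 = 131.
Total exposure: 1 + 1 + 2 + 6 + 1 + 7 = 18 weeks.
By Gamma–Poisson conjugacy, the posterior is Gamma(α + Σx, β + Σt) = Gamma(21 + 131, 10 + 18) = Gamma(152, 28).
The posterior predictive for a window of length T is Negative Binomial with variance T·α'·(β'+T)/β'² = 7·152·35/784 = 95/2.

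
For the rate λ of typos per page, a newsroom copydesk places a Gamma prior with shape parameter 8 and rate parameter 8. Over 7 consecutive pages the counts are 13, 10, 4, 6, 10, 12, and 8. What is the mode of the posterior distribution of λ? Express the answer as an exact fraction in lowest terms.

14/3

Total count: 13 + 10 + 4 + 6 + 10 + 12 + 8 = 63.
Total exposure: 7 pages.
By Gamma–Poisson conjugacy, the posterior is Gamma(α + Σx, β + Σt) = Gamma(8 + 63, 8 + 7) = Gamma(71, 15).
Posterior mode = (α'−1)/β' = 70/15 = 14/3.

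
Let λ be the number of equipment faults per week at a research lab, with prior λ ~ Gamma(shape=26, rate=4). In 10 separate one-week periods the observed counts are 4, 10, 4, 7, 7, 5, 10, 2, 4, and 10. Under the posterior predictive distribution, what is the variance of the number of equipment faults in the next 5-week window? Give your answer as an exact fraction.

8455/196

Total count: 4 + 10 + 4 + 7 + 7 + 5 + 10 + 2 + 4 + 10 = 63.
Total exposure: 10 weeks.
The Gamma prior is conjugate for the Poisson rate, so λ | data ~ Gamma(26+63, 4+10) = Gamma(89, 14).
The posterior predictive for a window of length T is Negative Binomial with variance T·α'·(β'+T)/β'² = 5·89·19/196 = 8455/196.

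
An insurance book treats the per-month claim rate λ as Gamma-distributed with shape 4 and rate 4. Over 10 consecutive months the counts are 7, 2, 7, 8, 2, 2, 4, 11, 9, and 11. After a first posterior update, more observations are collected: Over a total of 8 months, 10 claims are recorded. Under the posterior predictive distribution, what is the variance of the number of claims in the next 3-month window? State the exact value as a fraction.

525/44

Total count: 7 + 2 + 7 + 8 + 2 + 2 + 4 + 11 + 9 + 11 = 63.
Total exposure: 10 months.
After the first batch: Gamma(4 + 63, 4 + 10) = Gamma(67, 14).
Total count 10 over total exposure 8 months.
After the second batch: Gamma(67 + 10, 14 + 8) = Gamma(77, 22).
The posterior predictive for a window of length T is Negative Binomial with variance T·α'·(β'+T)/β'² = 3·77·25/484 = 525/44.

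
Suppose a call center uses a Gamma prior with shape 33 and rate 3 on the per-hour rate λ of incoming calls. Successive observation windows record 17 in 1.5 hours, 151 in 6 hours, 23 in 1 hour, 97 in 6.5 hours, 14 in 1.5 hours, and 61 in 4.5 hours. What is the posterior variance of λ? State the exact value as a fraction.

11/16

Total count: 17 + 151 + 23 + 97 + 14 + 61 = 363.
Total exposure: 1.5 + 6 + 1 + 6.5 + 1.5 + 4.5 = 21 hours.
The Gamma prior is conjugate for the Poisson rate, so λ | data ~ Gamma(33+363, 3+21) = Gamma(396, 24).
Posterior variance = α'/β'² = 396/576 = 11/16.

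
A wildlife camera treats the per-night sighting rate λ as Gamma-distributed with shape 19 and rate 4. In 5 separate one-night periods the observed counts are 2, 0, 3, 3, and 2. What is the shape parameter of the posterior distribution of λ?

Total count: 2 + 0 + 3 + 3 + 2 = 10.
Total exposure: 5 nights.
Gamma(α, β) with Poisson data over total exposure Σt gives posterior Gamma(α+Σx, β+Σt) = Gamma(29, 9).

29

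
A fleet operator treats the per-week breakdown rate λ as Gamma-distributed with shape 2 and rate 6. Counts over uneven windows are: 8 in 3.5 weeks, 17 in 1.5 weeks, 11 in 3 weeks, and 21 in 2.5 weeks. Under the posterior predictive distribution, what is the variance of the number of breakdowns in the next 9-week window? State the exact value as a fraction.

Total count: 8 + 17 + 11 + 21 = 57.
Total exposure: 3.5 + 1.5 + 3 + 2.5 = 10.5 weeks.
Gamma(α, β) with Poisson data over total exposure Σt gives posterior Gamma(α+Σx, β+Σt) = Gamma(59, 33/2).
The posterior predictive for a window of length T is Negative Binomial with variance T·α'·(β'+T)/β'² = 9·59·(51/2)/(1089/4) = 6018/121.

6018/121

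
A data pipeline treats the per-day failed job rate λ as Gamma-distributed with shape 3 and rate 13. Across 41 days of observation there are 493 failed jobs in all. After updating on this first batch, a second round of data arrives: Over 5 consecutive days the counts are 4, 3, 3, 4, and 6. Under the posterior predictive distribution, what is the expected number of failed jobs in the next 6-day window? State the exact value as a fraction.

3096/59

Total count 493 over total exposure 41 days.
After the first batch: Gamma(3 + 493, 13 + 41) = Gamma(496, 54).
Total count: 4 + 3 + 3 + 4 + 6 = 20.
Total exposure: 5 days.
After the second batch: Gamma(496 + 20, 54 + 5) = Gamma(516, 59).
Predictive mean over a 6-day window = T·E[λ|data] = 6·516/59 = 3096/59.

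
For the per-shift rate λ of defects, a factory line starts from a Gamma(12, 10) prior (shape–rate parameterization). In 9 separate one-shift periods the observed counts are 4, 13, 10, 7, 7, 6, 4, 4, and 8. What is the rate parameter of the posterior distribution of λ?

Total count: 4 + 13 + 10 + 7 + 7 + 6 + 4 + 4 + 8 = 63.
Total exposure: 9 shifts.
Conjugate update: add total count to the shape and total exposure to the rate, giving Gamma(75, 19).

19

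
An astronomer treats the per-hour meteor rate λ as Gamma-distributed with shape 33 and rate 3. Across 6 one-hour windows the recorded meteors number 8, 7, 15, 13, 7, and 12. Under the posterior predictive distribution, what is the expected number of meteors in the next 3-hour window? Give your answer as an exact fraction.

95/3

Total count: 8 + 7 + 15 + 13 + 7 + 12 = 62.
Total exposure: 6 hours.
The Gamma prior is conjugate for the Poisson rate, so λ | data ~ Gamma(33+62, 3+6) = Gamma(95, 9).
Predictive mean over a 3-hour window = T·E[λ|data] = 3·95/9 = 95/3.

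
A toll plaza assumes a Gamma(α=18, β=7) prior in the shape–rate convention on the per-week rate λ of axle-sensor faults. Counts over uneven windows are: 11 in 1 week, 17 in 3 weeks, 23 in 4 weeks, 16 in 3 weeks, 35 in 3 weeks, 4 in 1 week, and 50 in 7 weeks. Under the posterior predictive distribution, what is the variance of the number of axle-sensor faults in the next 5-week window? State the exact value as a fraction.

Total count: 11 + 17 + 23 + 16 + 35 + 4 + 50 = 156.
Total exposure: 1 + 3 + 4 + 3 + 3 + 1 + 7 = 22 weeks.
By Gamma–Poisson conjugacy, the posterior is Gamma(α + Σx, β + Σt) = Gamma(18 + 156, 7 + 22) = Gamma(174, 29).
The posterior predictive for a window of length T is Negative Binomial with variance T·α'·(β'+T)/β'² = 5·174·34/841 = 1020/29.

1020/29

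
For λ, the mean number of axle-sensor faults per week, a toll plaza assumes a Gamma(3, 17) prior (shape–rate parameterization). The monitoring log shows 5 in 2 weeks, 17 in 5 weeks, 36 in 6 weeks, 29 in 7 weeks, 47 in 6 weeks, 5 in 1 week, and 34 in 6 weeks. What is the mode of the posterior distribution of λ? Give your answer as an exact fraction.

Total count: 5 + 17 + 36 + 29 + 47 + 5 + 34 = 173.
Total exposure: 2 + 5 + 6 + 7 + 6 + 1 + 6 = 33 weeks.
Conjugate update: add total count to the shape and total exposure to the rate, giving Gamma(176, 50).
Posterior mode = (α'−1)/β' = 175/50 = 7/2.

7/2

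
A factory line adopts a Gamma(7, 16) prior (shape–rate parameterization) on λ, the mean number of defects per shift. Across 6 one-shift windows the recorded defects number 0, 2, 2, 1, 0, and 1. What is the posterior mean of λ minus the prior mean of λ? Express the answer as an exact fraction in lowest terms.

27/176

Total count: 0 + 2 + 2 + 1 + 0 + 1 = 6.
Total exposure: 6 shifts.
Gamma(α, β) with Poisson data over total exposure Σt gives posterior Gamma(α+Σx, β+Σt) = Gamma(13, 22).
Posterior mean = 13/22 = 13/22; prior mean = 7/16 = 7/16. Difference = 13/22 − 7/16 = 27/176.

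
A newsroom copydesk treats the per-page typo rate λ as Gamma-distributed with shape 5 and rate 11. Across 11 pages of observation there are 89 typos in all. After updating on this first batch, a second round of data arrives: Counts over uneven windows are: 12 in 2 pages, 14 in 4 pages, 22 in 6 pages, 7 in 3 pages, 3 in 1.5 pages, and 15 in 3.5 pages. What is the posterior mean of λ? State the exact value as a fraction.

Total count 89 over total exposure 11 pages.
After the first batch: Gamma(5 + 89, 11 + 11) = Gamma(94, 22).
Total count: 12 + 14 + 22 + 7 + 3 + 15 = 73.
Total exposure: 2 + 4 + 6 + 3 + 1.5 + 3.5 = 20 pages.
After the second batch: Gamma(94 + 73, 22 + 20) = Gamma(167, 42).
Posterior mean = α'/β' = 167/42.

167/42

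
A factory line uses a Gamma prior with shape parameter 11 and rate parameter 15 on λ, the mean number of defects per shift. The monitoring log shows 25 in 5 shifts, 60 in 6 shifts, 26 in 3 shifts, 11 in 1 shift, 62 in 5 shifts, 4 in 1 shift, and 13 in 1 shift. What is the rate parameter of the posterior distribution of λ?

Total count: 25 + 60 + 26 + 11 + 62 + 4 + 13 = 201.
Total exposure: 5 + 6 + 3 + 1 + 5 + 1 + 1 = 22 shifts.
The Gamma prior is conjugate for the Poisson rate, so λ | data ~ Gamma(11+201, 15+22) = Gamma(212, 37).

37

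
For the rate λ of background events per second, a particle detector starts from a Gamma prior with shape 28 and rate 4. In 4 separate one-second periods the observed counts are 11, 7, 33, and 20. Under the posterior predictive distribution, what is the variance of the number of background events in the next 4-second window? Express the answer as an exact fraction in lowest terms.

Total count: 11 + 7 + 33 + 20 = 71.
Total exposure: 4 seconds.
By Gamma–Poisson conjugacy, the posterior is Gamma(α + Σx, β + Σt) = Gamma(28 + 71, 4 + 4) = Gamma(99, 8).
The posterior predictive for a window of length T is Negative Binomial with variance T·α'·(β'+T)/β'² = 4·99·12/64 = 297/4.

297/4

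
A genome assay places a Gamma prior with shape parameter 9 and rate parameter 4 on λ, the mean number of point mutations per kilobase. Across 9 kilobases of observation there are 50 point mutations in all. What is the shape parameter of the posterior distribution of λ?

Total count 50 over total exposure 9 kilobases.
Gamma(α, β) with Poisson data over total exposure Σt gives posterior Gamma(α+Σx, β+Σt) = Gamma(59, 13).

59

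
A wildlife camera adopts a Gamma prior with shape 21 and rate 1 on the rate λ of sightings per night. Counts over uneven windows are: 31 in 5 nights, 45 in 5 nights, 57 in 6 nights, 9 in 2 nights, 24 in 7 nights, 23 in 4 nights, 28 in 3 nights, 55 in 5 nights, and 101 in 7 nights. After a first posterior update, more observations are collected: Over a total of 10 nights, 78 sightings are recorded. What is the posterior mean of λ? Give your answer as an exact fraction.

Total count: 31 + 45 + 57 + 9 + 24 + 23 + 28 + 55 + 101 = 373.
Total exposure: 5 + 5 + 6 + 2 + 7 + 4 + 3 + 5 + 7 = 44 nights.
After the first batch: Gamma(21 + 373, 1 + 44) = Gamma(394, 45).
Total count 78 over total exposure 10 nights.
After the second batch: Gamma(394 + 78, 45 + 10) = Gamma(472, 55).
Posterior mean = α'/β' = 472/55.

472/55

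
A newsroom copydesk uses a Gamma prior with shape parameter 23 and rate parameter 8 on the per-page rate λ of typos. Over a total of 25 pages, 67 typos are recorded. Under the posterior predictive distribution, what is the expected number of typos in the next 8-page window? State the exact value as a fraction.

240/11

Total count 67 over total exposure 25 pages.
The Gamma prior is conjugate for the Poisson rate, so λ | data ~ Gamma(23+67, 8+25) = Gamma(90, 33).
Predictive mean over an 8-page window = T·E[λ|data] = 8·90/33 = 240/11.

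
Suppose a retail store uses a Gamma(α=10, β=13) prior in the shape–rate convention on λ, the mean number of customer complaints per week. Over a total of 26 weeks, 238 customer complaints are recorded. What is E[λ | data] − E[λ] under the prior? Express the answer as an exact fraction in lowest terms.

Total count 238 over total exposure 26 weeks.
Gamma(α, β) with Poisson data over total exposure Σt gives posterior Gamma(α+Σx, β+Σt) = Gamma(248, 39).
Posterior mean = 248/39 = 248/39; prior mean = 10/13 = 10/13. Difference = 248/39 − 10/13 = 218/39.

218/39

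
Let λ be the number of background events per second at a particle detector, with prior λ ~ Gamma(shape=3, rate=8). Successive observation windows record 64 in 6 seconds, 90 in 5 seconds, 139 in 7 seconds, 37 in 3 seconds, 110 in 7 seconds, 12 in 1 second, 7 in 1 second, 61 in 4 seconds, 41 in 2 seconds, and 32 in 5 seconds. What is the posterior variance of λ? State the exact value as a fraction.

596/2401

Total count: 64 + 90 + 139 + 37 + 110 + 12 + 7 + 61 + 41 + 32 = 593.
Total exposure: 6 + 5 + 7 + 3 + 7 + 1 + 1 + 4 + 2 + 5 = 41 seconds.
Conjugate update: add total count to the shape and total exposure to the rate, giving Gamma(596, 49).
Posterior variance = α'/β'² = 596/2401.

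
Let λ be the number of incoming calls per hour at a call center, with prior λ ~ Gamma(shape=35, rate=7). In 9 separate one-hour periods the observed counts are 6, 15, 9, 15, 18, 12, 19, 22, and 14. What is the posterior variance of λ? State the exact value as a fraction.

Total count: 6 + 15 + 9 + 15 + 18 + 12 + 19 + 22 + 14 = 130.
Total exposure: 9 hours.
The Gamma prior is conjugate for the Poisson rate, so λ | data ~ Gamma(35+130, 7+9) = Gamma(165, 16).
Posterior variance = α'/β'² = 165/256.

165/256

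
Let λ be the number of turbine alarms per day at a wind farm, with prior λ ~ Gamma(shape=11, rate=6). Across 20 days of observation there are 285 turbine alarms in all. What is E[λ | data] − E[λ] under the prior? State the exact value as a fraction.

745/78

Total count 285 over total exposure 20 days.
Conjugate update: add total count to the shape and total exposure to the rate, giving Gamma(296, 26).
Posterior mean = 296/26 = 148/13; prior mean = 11/6 = 11/6. Difference = 148/13 − 11/6 = 745/78.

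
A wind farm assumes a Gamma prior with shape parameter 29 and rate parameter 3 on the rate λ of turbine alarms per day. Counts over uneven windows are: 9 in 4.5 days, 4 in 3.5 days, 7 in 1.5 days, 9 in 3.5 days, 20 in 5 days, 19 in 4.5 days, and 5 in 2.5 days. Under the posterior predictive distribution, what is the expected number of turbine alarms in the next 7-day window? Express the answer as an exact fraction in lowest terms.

Total count: 9 + 4 + 7 + 9 + 20 + 19 + 5 = 73.
Total exposure: 4.5 + 3.5 + 1.5 + 3.5 + 5 + 4.5 + 2.5 = 25 days.
Gamma(α, β) with Poisson data over total exposure Σt gives posterior Gamma(α+Σx, β+Σt) = Gamma(102, 28).
Predictive mean over a 7-day window = T·E[λ|data] = 7·102/28 = 51/2.

51/2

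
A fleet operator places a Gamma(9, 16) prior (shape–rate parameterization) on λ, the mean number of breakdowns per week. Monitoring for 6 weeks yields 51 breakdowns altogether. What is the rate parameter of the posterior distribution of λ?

22

Total count 51 over total exposure 6 weeks.
Gamma(α, β) with Poisson data over total exposure Σt gives posterior Gamma(α+Σx, β+Σt) = Gamma(60, 22).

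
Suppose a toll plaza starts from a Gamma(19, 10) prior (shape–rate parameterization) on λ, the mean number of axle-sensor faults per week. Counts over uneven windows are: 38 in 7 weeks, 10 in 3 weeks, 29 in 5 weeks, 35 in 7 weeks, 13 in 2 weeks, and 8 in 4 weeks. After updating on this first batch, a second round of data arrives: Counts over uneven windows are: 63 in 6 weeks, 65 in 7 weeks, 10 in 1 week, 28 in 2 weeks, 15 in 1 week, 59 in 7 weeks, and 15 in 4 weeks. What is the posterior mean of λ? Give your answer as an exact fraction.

Total count: 38 + 10 + 29 + 35 + 13 + 8 = 133.
Total exposure: 7 + 3 + 5 + 7 + 2 + 4 = 28 weeks.
After the first batch: Gamma(19 + 133, 10 + 28) = Gamma(152, 38).
Total count: 63 + 65 + 10 + 28 + 15 + 59 + 15 = 255.
Total exposure: 6 + 7 + 1 + 2 + 1 + 7 + 4 = 28 weeks.
After the second batch: Gamma(152 + 255, 38 + 28) = Gamma(407, 66).
Posterior mean = α'/β' = 407/66 = 37/6.

37/6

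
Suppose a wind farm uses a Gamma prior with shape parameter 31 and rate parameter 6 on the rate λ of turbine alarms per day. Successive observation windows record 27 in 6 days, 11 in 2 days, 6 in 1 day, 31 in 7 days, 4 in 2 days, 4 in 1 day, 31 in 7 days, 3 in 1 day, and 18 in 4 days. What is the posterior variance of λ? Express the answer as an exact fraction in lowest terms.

Total count: 27 + 11 + 6 + 31 + 4 + 4 + 31 + 3 + 18 = 135.
Total exposure: 6 + 2 + 1 + 7 + 2 + 1 + 7 + 1 + 4 = 31 days.
Gamma(α, β) with Poisson data over total exposure Σt gives posterior Gamma(α+Σx, β+Σt) = Gamma(166, 37).
Posterior variance = α'/β'² = 166/1369.

166/1369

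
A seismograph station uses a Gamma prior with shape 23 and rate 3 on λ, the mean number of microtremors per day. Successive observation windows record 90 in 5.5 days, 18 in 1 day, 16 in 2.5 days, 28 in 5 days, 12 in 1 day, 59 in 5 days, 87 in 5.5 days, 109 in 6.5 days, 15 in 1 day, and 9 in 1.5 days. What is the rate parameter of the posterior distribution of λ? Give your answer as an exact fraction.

75/2

Total count: 90 + 18 + 16 + 28 + 12 + 59 + 87 + 109 + 15 + 9 = 443.
Total exposure: 5.5 + 1 + 2.5 + 5 + 1 + 5 + 5.5 + 6.5 + 1 + 1.5 = 34.5 days.
The Gamma prior is conjugate for the Poisson rate, so λ | data ~ Gamma(23+443, 3+34.5) = Gamma(466, 75/2).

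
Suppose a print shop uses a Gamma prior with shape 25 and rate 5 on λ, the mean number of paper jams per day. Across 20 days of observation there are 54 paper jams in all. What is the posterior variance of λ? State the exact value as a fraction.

Total count 54 over total exposure 20 days.
By Gamma–Poisson conjugacy, the posterior is Gamma(α + Σx, β + Σt) = Gamma(25 + 54, 5 + 20) = Gamma(79, 25).
Posterior variance = α'/β'² = 79/625.

79/625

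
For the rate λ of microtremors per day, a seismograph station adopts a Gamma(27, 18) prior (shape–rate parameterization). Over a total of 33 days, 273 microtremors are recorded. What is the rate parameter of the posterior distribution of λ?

51

Total count 273 over total exposure 33 days.
By Gamma–Poisson conjugacy, the posterior is Gamma(α + Σx, β + Σt) = Gamma(27 + 273, 18 + 33) = Gamma(300, 51).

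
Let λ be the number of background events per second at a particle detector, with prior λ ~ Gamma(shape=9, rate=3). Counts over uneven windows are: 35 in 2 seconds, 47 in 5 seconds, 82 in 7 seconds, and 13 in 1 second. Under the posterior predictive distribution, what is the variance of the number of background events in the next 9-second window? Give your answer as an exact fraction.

279/2

Total count: 35 + 47 + 82 + 13 = 177.
Total exposure: 2 + 5 + 7 + 1 = 15 seconds.
Conjugate update: add total count to the shape and total exposure to the rate, giving Gamma(186, 18).
The posterior predictive for a window of length T is Negative Binomial with variance T·α'·(β'+T)/β'² = 9·186·27/324 = 279/2.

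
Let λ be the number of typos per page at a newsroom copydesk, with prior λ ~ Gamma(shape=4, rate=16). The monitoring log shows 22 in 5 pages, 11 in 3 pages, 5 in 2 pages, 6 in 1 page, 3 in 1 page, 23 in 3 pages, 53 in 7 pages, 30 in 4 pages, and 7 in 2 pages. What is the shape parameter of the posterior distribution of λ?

Total count: 22 + 11 + 5 + 6 + 3 + 23 + 53 + 30 + 7 = 160.
Total exposure: 5 + 3 + 2 + 1 + 1 + 3 + 7 + 4 + 2 = 28 pages.
Posterior: α' = 4 + 160 = 164, β' = 16 + 28 = 44.

164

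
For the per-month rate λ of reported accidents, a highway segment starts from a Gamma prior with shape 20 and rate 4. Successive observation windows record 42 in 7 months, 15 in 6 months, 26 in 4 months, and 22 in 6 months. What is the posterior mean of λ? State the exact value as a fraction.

125/27

Total count: 42 + 15 + 26 + 22 = 105.
Total exposure: 7 + 6 + 4 + 6 = 23 months.
By Gamma–Poisson conjugacy, the posterior is Gamma(α + Σx, β + Σt) = Gamma(20 + 105, 4 + 23) = Gamma(125, 27).
Posterior mean = α'/β' = 125/27.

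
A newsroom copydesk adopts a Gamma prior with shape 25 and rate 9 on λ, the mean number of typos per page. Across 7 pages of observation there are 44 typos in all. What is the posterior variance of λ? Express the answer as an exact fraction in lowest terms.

Total count 44 over total exposure 7 pages.
Posterior: α' = 25 + 44 = 69, β' = 9 + 7 = 16.
Posterior variance = α'/β'² = 69/256.

69/256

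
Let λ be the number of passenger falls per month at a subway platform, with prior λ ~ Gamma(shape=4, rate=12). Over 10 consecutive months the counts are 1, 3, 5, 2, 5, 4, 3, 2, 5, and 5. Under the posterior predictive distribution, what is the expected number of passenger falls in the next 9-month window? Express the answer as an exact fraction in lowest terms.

351/22

Total count: 1 + 3 + 5 + 2 + 5 + 4 + 3 + 2 + 5 + 5 = 35.
Total exposure: 10 months.
The Gamma prior is conjugate for the Poisson rate, so λ | data ~ Gamma(4+35, 12+10) = Gamma(39, 22).
Predictive mean over a 9-month window = T·E[λ|data] = 9·39/22 = 351/22.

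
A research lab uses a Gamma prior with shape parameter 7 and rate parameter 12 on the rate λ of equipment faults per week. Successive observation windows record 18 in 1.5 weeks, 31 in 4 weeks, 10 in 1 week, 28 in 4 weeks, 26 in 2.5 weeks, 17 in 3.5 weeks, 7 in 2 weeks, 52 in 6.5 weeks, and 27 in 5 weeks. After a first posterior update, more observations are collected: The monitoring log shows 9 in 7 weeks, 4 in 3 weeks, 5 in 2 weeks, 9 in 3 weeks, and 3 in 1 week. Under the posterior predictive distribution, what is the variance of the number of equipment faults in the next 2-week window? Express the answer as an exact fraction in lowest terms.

Total count: 18 + 31 + 10 + 28 + 26 + 17 + 7 + 52 + 27 = 216.
Total exposure: 1.5 + 4 + 1 + 4 + 2.5 + 3.5 + 2 + 6.5 + 5 = 30 weeks.
After the first batch: Gamma(7 + 216, 12 + 30) = Gamma(223, 42).
Total count: 9 + 4 + 5 + 9 + 3 = 30.
Total exposure: 7 + 3 + 2 + 3 + 1 = 16 weeks.
After the second batch: Gamma(223 + 30, 42 + 16) = Gamma(253, 58).
The posterior predictive for a window of length T is Negative Binomial with variance T·α'·(β'+T)/β'² = 2·253·60/3364 = 7590/841.

7590/841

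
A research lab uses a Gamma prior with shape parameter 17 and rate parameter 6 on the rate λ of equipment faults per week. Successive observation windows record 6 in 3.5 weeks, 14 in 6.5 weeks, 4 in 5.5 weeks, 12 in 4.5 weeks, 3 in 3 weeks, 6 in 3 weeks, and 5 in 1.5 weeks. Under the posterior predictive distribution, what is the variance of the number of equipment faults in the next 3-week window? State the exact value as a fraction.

Total count: 6 + 14 + 4 + 12 + 3 + 6 + 5 = 50.
Total exposure: 3.5 + 6.5 + 5.5 + 4.5 + 3 + 3 + 1.5 = 27.5 weeks.
The Gamma prior is conjugate for the Poisson rate, so λ | data ~ Gamma(17+50, 6+27.5) = Gamma(67, 67/2).
The posterior predictive for a window of length T is Negative Binomial with variance T·α'·(β'+T)/β'² = 3·67·(73/2)/(4489/4) = 438/67.

438/67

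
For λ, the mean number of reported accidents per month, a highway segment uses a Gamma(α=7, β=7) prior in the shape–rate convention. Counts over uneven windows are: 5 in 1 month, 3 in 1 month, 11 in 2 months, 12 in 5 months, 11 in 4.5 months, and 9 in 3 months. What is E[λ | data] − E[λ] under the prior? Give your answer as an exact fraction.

Total count: 5 + 3 + 11 + 12 + 11 + 9 = 51.
Total exposure: 1 + 1 + 2 + 5 + 4.5 + 3 = 16.5 months.
Gamma(α, β) with Poisson data over total exposure Σt gives posterior Gamma(α+Σx, β+Σt) = Gamma(58, 47/2).
Posterior mean = 58/(47/2) = 116/47; prior mean = 7/7 = 1. Difference = 116/47 − 1 = 69/47.

69/47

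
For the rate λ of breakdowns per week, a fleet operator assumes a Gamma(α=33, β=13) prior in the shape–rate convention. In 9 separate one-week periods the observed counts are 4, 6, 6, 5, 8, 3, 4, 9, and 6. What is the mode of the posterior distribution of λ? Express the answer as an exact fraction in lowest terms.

83/22

Total count: 4 + 6 + 6 + 5 + 8 + 3 + 4 + 9 + 6 = 51.
Total exposure: 9 weeks.
Posterior: α' = 33 + 51 = 84, β' = 13 + 9 = 22.
Posterior mode = (α'−1)/β' = 83/22.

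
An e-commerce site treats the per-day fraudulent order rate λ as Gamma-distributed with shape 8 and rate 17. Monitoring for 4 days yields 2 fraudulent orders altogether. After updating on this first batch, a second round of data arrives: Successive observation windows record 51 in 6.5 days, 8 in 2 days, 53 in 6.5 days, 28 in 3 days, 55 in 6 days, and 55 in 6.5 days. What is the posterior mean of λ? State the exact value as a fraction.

520/103

Total count 2 over total exposure 4 days.
After the first batch: Gamma(8 + 2, 17 + 4) = Gamma(10, 21).
Total count: 51 + 8 + 53 + 28 + 55 + 55 = 250.
Total exposure: 6.5 + 2 + 6.5 + 3 + 6 + 6.5 = 30.5 days.
After the second batch: Gamma(10 + 250, 21 + 30.5) = Gamma(260, 103/2).
Posterior mean = α'/β' = 260/(103/2) = 520/103.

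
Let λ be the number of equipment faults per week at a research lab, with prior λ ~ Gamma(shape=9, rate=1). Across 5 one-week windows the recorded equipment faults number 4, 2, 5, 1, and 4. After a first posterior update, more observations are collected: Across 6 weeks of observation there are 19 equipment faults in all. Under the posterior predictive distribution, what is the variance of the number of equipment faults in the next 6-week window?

Total count: 4 + 2 + 5 + 1 + 4 = 16.
Total exposure: 5 weeks.
After the first batch: Gamma(9 + 16, 1 + 5) = Gamma(25, 6).
Total count 19 over total exposure 6 weeks.
After the second batch: Gamma(25 + 19, 6 + 6) = Gamma(44, 12).
The posterior predictive for a window of length T is Negative Binomial with variance T·α'·(β'+T)/β'² = 6·44·18/144 = 33.

33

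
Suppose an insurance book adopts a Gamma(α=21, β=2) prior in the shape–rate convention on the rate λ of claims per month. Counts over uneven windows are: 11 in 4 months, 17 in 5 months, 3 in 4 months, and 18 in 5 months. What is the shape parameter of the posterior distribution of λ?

70

Total count: 11 + 17 + 3 + 18 = 49.
Total exposure: 4 + 5 + 4 + 5 = 18 months.
Gamma(α, β) with Poisson data over total exposure Σt gives posterior Gamma(α+Σx, β+Σt) = Gamma(70, 20).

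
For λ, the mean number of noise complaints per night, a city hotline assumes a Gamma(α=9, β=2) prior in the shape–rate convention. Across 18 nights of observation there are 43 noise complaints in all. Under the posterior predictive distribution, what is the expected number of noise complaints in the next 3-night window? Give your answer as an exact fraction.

Total count 43 over total exposure 18 nights.
The Gamma prior is conjugate for the Poisson rate, so λ | data ~ Gamma(9+43, 2+18) = Gamma(52, 20).
Predictive mean over a 3-night window = T·E[λ|data] = 3·52/20 = 39/5.

39/5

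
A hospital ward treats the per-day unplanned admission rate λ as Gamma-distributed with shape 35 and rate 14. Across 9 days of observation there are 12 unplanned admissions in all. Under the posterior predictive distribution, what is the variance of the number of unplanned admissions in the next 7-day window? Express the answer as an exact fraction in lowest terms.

Total count 12 over total exposure 9 days.
The Gamma prior is conjugate for the Poisson rate, so λ | data ~ Gamma(35+12, 14+9) = Gamma(47, 23).
The posterior predictive for a window of length T is Negative Binomial with variance T·α'·(β'+T)/β'² = 7·47·30/529 = 9870/529.

9870/529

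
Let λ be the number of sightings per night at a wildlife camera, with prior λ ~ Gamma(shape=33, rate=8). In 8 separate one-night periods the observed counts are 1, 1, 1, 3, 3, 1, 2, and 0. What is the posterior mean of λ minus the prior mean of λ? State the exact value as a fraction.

-21/16

Total count: 1 + 1 + 1 + 3 + 3 + 1 + 2 + 0 = 12.
Total exposure: 8 nights.
The Gamma prior is conjugate for the Poisson rate, so λ | data ~ Gamma(33+12, 8+8) = Gamma(45, 16).
Posterior mean = 45/16 = 45/16; prior mean = 33/8 = 33/8. Difference = 45/16 − 33/8 = -21/16.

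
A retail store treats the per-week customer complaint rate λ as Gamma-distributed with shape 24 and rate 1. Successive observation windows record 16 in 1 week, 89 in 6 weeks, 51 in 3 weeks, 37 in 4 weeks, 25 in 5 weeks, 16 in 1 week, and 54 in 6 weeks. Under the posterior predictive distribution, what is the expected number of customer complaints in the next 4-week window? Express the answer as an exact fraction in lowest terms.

Total count: 16 + 89 + 51 + 37 + 25 + 16 + 54 = 288.
Total exposure: 1 + 6 + 3 + 4 + 5 + 1 + 6 = 26 weeks.
Conjugate update: add total count to the shape and total exposure to the rate, giving Gamma(312, 27).
Predictive mean over a 4-week window = T·E[λ|data] = 4·312/27 = 416/9.

416/9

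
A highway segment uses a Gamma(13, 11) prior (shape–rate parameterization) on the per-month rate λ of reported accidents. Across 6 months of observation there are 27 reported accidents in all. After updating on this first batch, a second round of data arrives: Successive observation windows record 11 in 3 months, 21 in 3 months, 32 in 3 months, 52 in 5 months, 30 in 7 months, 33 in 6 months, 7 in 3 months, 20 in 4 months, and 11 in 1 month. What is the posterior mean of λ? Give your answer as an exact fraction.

Total count 27 over total exposure 6 months.
After the first batch: Gamma(13 + 27, 11 + 6) = Gamma(40, 17).
Total count: 11 + 21 + 32 + 52 + 30 + 33 + 7 + 20 + 11 = 217.
Total exposure: 3 + 3 + 3 + 5 + 7 + 6 + 3 + 4 + 1 = 35 months.
After the second batch: Gamma(40 + 217, 17 + 35) = Gamma(257, 52).
Posterior mean = α'/β' = 257/52.

257/52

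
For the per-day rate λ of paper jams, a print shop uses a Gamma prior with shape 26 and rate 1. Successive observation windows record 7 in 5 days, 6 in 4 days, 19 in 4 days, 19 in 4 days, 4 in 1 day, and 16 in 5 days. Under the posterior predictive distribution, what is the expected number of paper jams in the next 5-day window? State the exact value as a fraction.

485/24

Total count: 7 + 6 + 19 + 19 + 4 + 16 = 71.
Total exposure: 5 + 4 + 4 + 4 + 1 + 5 = 23 days.
The Gamma prior is conjugate for the Poisson rate, so λ | data ~ Gamma(26+71, 1+23) = Gamma(97, 24).
Predictive mean over a 5-day window = T·E[λ|data] = 5·97/24 = 485/24.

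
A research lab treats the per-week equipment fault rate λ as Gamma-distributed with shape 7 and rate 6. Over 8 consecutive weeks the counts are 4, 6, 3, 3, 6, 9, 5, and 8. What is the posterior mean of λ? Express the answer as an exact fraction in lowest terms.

51/14

Total count: 4 + 6 + 3 + 3 + 6 + 9 + 5 + 8 = 44.
Total exposure: 8 weeks.
Posterior: α' = 7 + 44 = 51, β' = 6 + 8 = 14.
Posterior mean = α'/β' = 51/14.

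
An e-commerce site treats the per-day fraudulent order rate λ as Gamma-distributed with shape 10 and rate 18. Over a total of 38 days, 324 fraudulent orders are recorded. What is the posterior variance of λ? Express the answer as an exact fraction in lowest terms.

Total count 324 over total exposure 38 days.
Conjugate update: add total count to the shape and total exposure to the rate, giving Gamma(334, 56).
Posterior variance = α'/β'² = 334/3136 = 167/1568.

167/1568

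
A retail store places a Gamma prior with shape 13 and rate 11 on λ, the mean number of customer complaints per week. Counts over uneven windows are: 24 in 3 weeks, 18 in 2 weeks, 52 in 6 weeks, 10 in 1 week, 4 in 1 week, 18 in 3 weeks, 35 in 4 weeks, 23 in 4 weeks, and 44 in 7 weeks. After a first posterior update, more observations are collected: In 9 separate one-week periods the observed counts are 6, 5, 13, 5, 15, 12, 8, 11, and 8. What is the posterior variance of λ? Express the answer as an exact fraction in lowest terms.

Total count: 24 + 18 + 52 + 10 + 4 + 18 + 35 + 23 + 44 = 228.
Total exposure: 3 + 2 + 6 + 1 + 1 + 3 + 4 + 4 + 7 = 31 weeks.
After the first batch: Gamma(13 + 228, 11 + 31) = Gamma(241, 42).
Total count: 6 + 5 + 13 + 5 + 15 + 12 + 8 + 11 + 8 = 83.
Total exposure: 9 weeks.
After the second batch: Gamma(241 + 83, 42 + 9) = Gamma(324, 51).
Posterior variance = α'/β'² = 324/2601 = 36/289.

36/289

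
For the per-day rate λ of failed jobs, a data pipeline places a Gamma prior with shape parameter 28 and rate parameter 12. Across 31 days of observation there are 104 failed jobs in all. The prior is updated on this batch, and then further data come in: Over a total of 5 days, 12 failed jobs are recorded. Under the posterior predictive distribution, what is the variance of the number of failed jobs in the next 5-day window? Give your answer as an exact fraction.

Total count 104 over total exposure 31 days.
After the first batch: Gamma(28 + 104, 12 + 31) = Gamma(132, 43).
Total count 12 over total exposure 5 days.
After the second batch: Gamma(132 + 12, 43 + 5) = Gamma(144, 48).
The posterior predictive for a window of length T is Negative Binomial with variance T·α'·(β'+T)/β'² = 5·144·53/2304 = 265/16.

265/16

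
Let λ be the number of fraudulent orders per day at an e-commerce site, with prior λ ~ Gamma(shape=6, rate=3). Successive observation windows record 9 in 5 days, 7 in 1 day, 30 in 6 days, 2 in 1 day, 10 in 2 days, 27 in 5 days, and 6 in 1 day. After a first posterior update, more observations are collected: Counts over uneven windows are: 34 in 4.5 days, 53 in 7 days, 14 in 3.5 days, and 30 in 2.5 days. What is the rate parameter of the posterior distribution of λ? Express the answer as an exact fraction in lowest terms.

83/2

Total count: 9 + 7 + 30 + 2 + 10 + 27 + 6 = 91.
Total exposure: 5 + 1 + 6 + 1 + 2 + 5 + 1 = 21 days.
After the first batch: Gamma(6 + 91, 3 + 21) = Gamma(97, 24).
Total count: 34 + 53 + 14 + 30 = 131.
Total exposure: 4.5 + 7 + 3.5 + 2.5 = 17.5 days.
After the second batch: Gamma(97 + 131, 24 + 17.5) = Gamma(228, 83/2).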